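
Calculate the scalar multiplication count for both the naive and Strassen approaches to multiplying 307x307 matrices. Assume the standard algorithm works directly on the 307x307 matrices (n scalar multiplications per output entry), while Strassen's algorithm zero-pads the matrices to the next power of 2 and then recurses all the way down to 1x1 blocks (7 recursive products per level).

Matrix multiplication for 307x307 matrices:

Strassen's algorithm requires power-of-2 dimensions. Pad 307x307 to 512x512 (next power of 2).

Standard algorithm: 307^3 = 28934443 multiplications
Strassen's algorithm: 7^(log2(512)) = 7^9 = 40353607 multiplications
Difference: 28934443 - 40353607 = -11419164 (Strassen uses MORE here due to padding overhead — for small or just-over-power-of-2 n, padding can outweigh the per-level savings)

Standard: 28934443 multiplications (307^3). Strassen: 40353607 multiplications (7^9, after padding to 512x512). Strassen reduces 8 recursive multiplications to 7 at each level.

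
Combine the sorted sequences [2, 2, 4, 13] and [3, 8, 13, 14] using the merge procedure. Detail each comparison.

Merging process:

Compare 2 vs 3: take 2 from left. Merged: [2]
Compare 2 vs 3: take 2 from left. Merged: [2, 2]
Compare 4 vs 3: take 3 from right. Merged: [2, 2, 3]
Compare 4 vs 8: take 4 from left. Merged: [2, 2, 3, 4]
Compare 13 vs 8: take 8 from right. Merged: [2, 2, 3, 4, 8]
Compare 13 vs 13: take 13 from left. Merged: [2, 2, 3, 4, 8, 13]
Append remaining from right: [13, 14]. Merged: [2, 2, 3, 4, 8, 13, 13, 14]

Final merged array: [2, 2, 3, 4, 8, 13, 13, 14]
Total comparisons: 6

The merged array is [2, 2, 3, 4, 8, 13, 13, 14], requiring 6 comparisons. The merge step runs in O(n) time where n is the total number of elements.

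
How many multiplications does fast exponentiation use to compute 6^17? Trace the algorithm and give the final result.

Computing 6^17 by squaring (build up from 6^1; each line after the first costs one multiplication):

6^1 = 6
6^2 = (6^1)^2 = 6^2 = 36
6^4 = (6^2)^2 = 36^2 = 1296
6^8 = (6^4)^2 = 1296^2 = 1679616
6^16 = (6^8)^2 = 1679616^2 = 2821109907456
6^17 = 6 * 6^16 = 6 * 2821109907456 = 16926659444736

Result: 16926659444736
Multiplications needed: 5 (5 lines after 6^1)

6^17 = 16926659444736. Using exponentiation by squaring, this requires 5 multiplications. The key idea: if the exponent is even, square the half-power; if odd, multiply by the base once.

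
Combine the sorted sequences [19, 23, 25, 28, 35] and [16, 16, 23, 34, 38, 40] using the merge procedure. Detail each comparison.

Merging process:

Compare 19 vs 16: take 16 from right. Merged: [16]
Compare 19 vs 16: take 16 from right. Merged: [16, 16]
Compare 19 vs 23: take 19 from left. Merged: [16, 16, 19]
Compare 23 vs 23: take 23 from left. Merged: [16, 16, 19, 23]
Compare 25 vs 23: take 23 from right. Merged: [16, 16, 19, 23, 23]
Compare 25 vs 34: take 25 from left. Merged: [16, 16, 19, 23, 23, 25]
Compare 28 vs 34: take 28 from left. Merged: [16, 16, 19, 23, 23, 25, 28]
Compare 35 vs 34: take 34 from right. Merged: [16, 16, 19, 23, 23, 25, 28, 34]
Compare 35 vs 38: take 35 from left. Merged: [16, 16, 19, 23, 23, 25, 28, 34, 35]
Append remaining from right: [38, 40]. Merged: [16, 16, 19, 23, 23, 25, 28, 34, 35, 38, 40]

Final merged array: [16, 16, 19, 23, 23, 25, 28, 34, 35, 38, 40]
Total comparisons: 9

The merged array is [16, 16, 19, 23, 23, 25, 28, 34, 35, 38, 40], requiring 9 comparisons. The merge step runs in O(n) time where n is the total number of elements.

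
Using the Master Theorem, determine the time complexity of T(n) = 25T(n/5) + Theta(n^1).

Master Theorem for T(n) = 25T(n/5) + O(n^1):

a = 25, b = 5, c = 1
log_b(a) = log_5(25) = 2.0000

Case 1: c = 1 < log_5(25) = 2.0000
T(n) = O(n^(log_5 25)) = O(n^2)

For T(n) = 25T(n/5) + O(n^1): log_5(25) = 2.0000. This is Case 1 of the Master Theorem (c < log_b(a), work dominated by leaves), giving O(n^2).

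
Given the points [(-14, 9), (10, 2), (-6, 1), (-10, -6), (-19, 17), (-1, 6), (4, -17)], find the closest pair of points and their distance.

Computing all pairwise distances among 7 points:

d((-14, 9), (10, 2)) = 25.0
d((-14, 9), (-6, 1)) = 11.3137
d((-14, 9), (-10, -6)) = 15.5242
d((-14, 9), (-19, 17)) = 9.434
d((-14, 9), (-1, 6)) = 13.3417
d((-14, 9), (4, -17)) = 31.6228
d((10, 2), (-6, 1)) = 16.0312
d((10, 2), (-10, -6)) = 21.5407
d((10, 2), (-19, 17)) = 32.6497
d((10, 2), (-1, 6)) = 11.7047
d((10, 2), (4, -17)) = 19.9249
d((-6, 1), (-10, -6)) = 8.0623
d((-6, 1), (-19, 17)) = 20.6155
d((-6, 1), (-1, 6)) = 7.0711 <-- minimum
d((-6, 1), (4, -17)) = 20.5913
d((-10, -6), (-19, 17)) = 24.6982
d((-10, -6), (-1, 6)) = 15.0
d((-10, -6), (4, -17)) = 17.8045
d((-19, 17), (-1, 6)) = 21.095
d((-19, 17), (4, -17)) = 41.0488
d((-1, 6), (4, -17)) = 23.5372

Closest pair: (-6, 1) and (-1, 6) with distance 7.0711

The closest pair is (-6, 1) and (-1, 6) with Euclidean distance 7.0711. For 7 points, brute-force pairwise comparison is shown above. For large n, the divide-and-conquer algorithm (sort by x, recurse on halves, check the dividing strip) achieves O(n log n).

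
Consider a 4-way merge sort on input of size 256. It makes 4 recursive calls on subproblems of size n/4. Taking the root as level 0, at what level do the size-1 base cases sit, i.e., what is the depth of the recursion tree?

For divide and conquer with division factor 4:

Problem sizes at each level:
Level 0: 256
Level 1: 64
Level 2: 16
Level 3: 4
Level 4: 1

The root is level 0 and the size-1 base case is level 4 (the tree spans levels 0 through 4, i.e. 5 levels counting the root), so the depth is the number of divisions: log_4(256) = 4

The recursion tree depth is log_4(256) = 4. At each level, the problem size is divided by 4, so it takes 4 divisions to reduce to a base case of size 1. The algorithm makes 4 recursive calls at each level.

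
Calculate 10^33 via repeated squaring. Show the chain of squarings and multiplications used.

Computing 10^33 by squaring (build up from 10^1; each line after the first costs one multiplication):

10^1 = 10
10^2 = (10^1)^2 = 10^2 = 100
10^4 = (10^2)^2 = 100^2 = 10000
10^8 = (10^4)^2 = 10000^2 = 100000000
10^16 = (10^8)^2 = 100000000^2 = 10000000000000000
10^32 = (10^16)^2 = 10000000000000000^2 = 100000000000000000000000000000000
10^33 = 10 * 10^32 = 10 * 100000000000000000000000000000000 = 1000000000000000000000000000000000

Result: 1000000000000000000000000000000000
Multiplications needed: 6 (6 lines after 10^1)

10^33 = 1000000000000000000000000000000000. Using exponentiation by squaring, this requires 6 multiplications. The key idea: if the exponent is even, square the half-power; if odd, multiply by the base once.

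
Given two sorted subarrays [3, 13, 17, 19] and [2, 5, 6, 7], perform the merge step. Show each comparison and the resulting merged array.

Merging process:

Compare 3 vs 2: take 2 from right. Merged: [2]
Compare 3 vs 5: take 3 from left. Merged: [2, 3]
Compare 13 vs 5: take 5 from right. Merged: [2, 3, 5]
Compare 13 vs 6: take 6 from right. Merged: [2, 3, 5, 6]
Compare 13 vs 7: take 7 from right. Merged: [2, 3, 5, 6, 7]
Append remaining from left: [13, 17, 19]. Merged: [2, 3, 5, 6, 7, 13, 17, 19]

Final merged array: [2, 3, 5, 6, 7, 13, 17, 19]
Total comparisons: 5

The merged array is [2, 3, 5, 6, 7, 13, 17, 19], requiring 5 comparisons. The merge step runs in O(n) time where n is the total number of elements.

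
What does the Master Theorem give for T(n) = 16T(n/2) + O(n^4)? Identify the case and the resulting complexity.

Master Theorem for T(n) = 16T(n/2) + O(n^4):

a = 16, b = 2, c = 4
log_b(a) = log_2(16) = 4.0000

Case 2: c = 4 = log_2(16) = 4.0000
T(n) = O(n^4 log n) = O(n^4 log n)

For T(n) = 16T(n/2) + O(n^4): log_2(16) = 4.0000. This is Case 2 of the Master Theorem (c = log_b(a), equal work at all levels), giving O(n^4 log n).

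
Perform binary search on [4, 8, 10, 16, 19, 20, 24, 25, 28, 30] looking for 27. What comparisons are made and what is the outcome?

Binary search for 27 in [4, 8, 10, 16, 19, 20, 24, 25, 28, 30]:

lo=0, hi=9, mid=4, arr[mid]=19 -> 19 < 27, search right half
lo=5, hi=9, mid=7, arr[mid]=25 -> 25 < 27, search right half
lo=8, hi=9, mid=8, arr[mid]=28 -> 28 > 27, search left half
lo=8 > hi=7, target 27 not found

Binary search determines that 27 is not in the array after 3 comparisons. The search space was exhausted without finding the target.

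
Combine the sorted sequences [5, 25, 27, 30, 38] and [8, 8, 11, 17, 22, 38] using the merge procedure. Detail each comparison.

Merging process:

Compare 5 vs 8: take 5 from left. Merged: [5]
Compare 25 vs 8: take 8 from right. Merged: [5, 8]
Compare 25 vs 8: take 8 from right. Merged: [5, 8, 8]
Compare 25 vs 11: take 11 from right. Merged: [5, 8, 8, 11]
Compare 25 vs 17: take 17 from right. Merged: [5, 8, 8, 11, 17]
Compare 25 vs 22: take 22 from right. Merged: [5, 8, 8, 11, 17, 22]
Compare 25 vs 38: take 25 from left. Merged: [5, 8, 8, 11, 17, 22, 25]
Compare 27 vs 38: take 27 from left. Merged: [5, 8, 8, 11, 17, 22, 25, 27]
Compare 30 vs 38: take 30 from left. Merged: [5, 8, 8, 11, 17, 22, 25, 27, 30]
Compare 38 vs 38: take 38 from left. Merged: [5, 8, 8, 11, 17, 22, 25, 27, 30, 38]
Append remaining from right: [38]. Merged: [5, 8, 8, 11, 17, 22, 25, 27, 30, 38, 38]

Final merged array: [5, 8, 8, 11, 17, 22, 25, 27, 30, 38, 38]
Total comparisons: 10

The merged array is [5, 8, 8, 11, 17, 22, 25, 27, 30, 38, 38], requiring 10 comparisons. The merge step runs in O(n) time where n is the total number of elements.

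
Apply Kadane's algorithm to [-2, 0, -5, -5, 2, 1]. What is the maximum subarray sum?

Using Kadane's algorithm on [-2, 0, -5, -5, 2, 1]:

Scanning through the array:
Position 1 (value 0): max_ending_here = 0, max_so_far = 0
Position 2 (value -5): max_ending_here = -5, max_so_far = 0
Position 3 (value -5): max_ending_here = -5, max_so_far = 0
Position 4 (value 2): max_ending_here = 2, max_so_far = 2
Position 5 (value 1): max_ending_here = 3, max_so_far = 3

Maximum subarray: [2, 1]
Maximum sum: 3

The maximum subarray is [2, 1] with sum 3. This subarray runs from index 4 to index 5.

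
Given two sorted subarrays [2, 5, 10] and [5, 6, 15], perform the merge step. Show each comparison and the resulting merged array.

Merging process:

Compare 2 vs 5: take 2 from left. Merged: [2]
Compare 5 vs 5: take 5 from left. Merged: [2, 5]
Compare 10 vs 5: take 5 from right. Merged: [2, 5, 5]
Compare 10 vs 6: take 6 from right. Merged: [2, 5, 5, 6]
Compare 10 vs 15: take 10 from left. Merged: [2, 5, 5, 6, 10]
Append remaining from right: [15]. Merged: [2, 5, 5, 6, 10, 15]

Final merged array: [2, 5, 5, 6, 10, 15]
Total comparisons: 5

The merged array is [2, 5, 5, 6, 10, 15], requiring 5 comparisons. The merge step runs in O(n) time where n is the total number of elements.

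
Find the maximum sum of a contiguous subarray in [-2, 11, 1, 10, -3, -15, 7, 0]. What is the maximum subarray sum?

Using Kadane's algorithm on [-2, 11, 1, 10, -3, -15, 7, 0]:

Scanning through the array:
Position 1 (value 11): max_ending_here = 11, max_so_far = 11
Position 2 (value 1): max_ending_here = 12, max_so_far = 12
Position 3 (value 10): max_ending_here = 22, max_so_far = 22
Position 4 (value -3): max_ending_here = 19, max_so_far = 22
Position 5 (value -15): max_ending_here = 4, max_so_far = 22
Position 6 (value 7): max_ending_here = 11, max_so_far = 22
Position 7 (value 0): max_ending_here = 11, max_so_far = 22

Maximum subarray: [11, 1, 10]
Maximum sum: 22

The maximum subarray is [11, 1, 10] with sum 22. This subarray runs from index 1 to index 3.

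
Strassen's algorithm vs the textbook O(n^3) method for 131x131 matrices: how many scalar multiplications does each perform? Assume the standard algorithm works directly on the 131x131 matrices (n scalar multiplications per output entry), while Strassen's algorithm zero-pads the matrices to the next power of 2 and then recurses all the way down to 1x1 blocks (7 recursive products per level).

Matrix multiplication for 131x131 matrices:

Strassen's algorithm requires power-of-2 dimensions. Pad 131x131 to 256x256 (next power of 2).

Standard algorithm: 131^3 = 2248091 multiplications
Strassen's algorithm: 7^(log2(256)) = 7^8 = 5764801 multiplications
Difference: 2248091 - 5764801 = -3516710 (Strassen uses MORE here due to padding overhead — for small or just-over-power-of-2 n, padding can outweigh the per-level savings)

Standard: 2248091 multiplications (131^3). Strassen: 5764801 multiplications (7^8, after padding to 256x256). Strassen reduces 8 recursive multiplications to 7 at each level.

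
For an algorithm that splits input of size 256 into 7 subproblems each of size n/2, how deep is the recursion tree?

For divide and conquer with division factor 2:

Problem sizes at each level:
Level 0: 256
Level 1: 128
Level 2: 64
Level 3: 32
Level 4: 16
Level 5: 8
Level 6: 4
Level 7: 2
Level 8: 1

The root is level 0 and the size-1 base case is level 8 (the tree spans levels 0 through 8, i.e. 9 levels counting the root), so the depth is the number of divisions: log_2(256) = 8

The recursion tree depth is log_2(256) = 8. At each level, the problem size is divided by 2, so it takes 8 divisions to reduce to a base case of size 1. The algorithm makes 7 recursive calls at each level.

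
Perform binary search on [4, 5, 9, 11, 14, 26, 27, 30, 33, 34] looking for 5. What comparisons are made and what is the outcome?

Binary search for 5 in [4, 5, 9, 11, 14, 26, 27, 30, 33, 34]:

lo=0, hi=9, mid=4, arr[mid]=14 -> 14 > 5, search left half
lo=0, hi=3, mid=1, arr[mid]=5 -> Found target at index 1!

Binary search finds 5 at index 1 after 2 comparisons. The search repeatedly halves the search space by comparing with the middle element.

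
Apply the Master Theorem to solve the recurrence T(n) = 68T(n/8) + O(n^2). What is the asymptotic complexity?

Master Theorem for T(n) = 68T(n/8) + O(n^2):

a = 68, b = 8, c = 2
log_b(a) = log_8(68) = 2.0292

Case 1: c = 2 < log_8(68) = 2.0292
T(n) = O(n^(log_8 68))

For T(n) = 68T(n/8) + O(n^2): log_8(68) = 2.0292. This is Case 1 of the Master Theorem (c < log_b(a), work dominated by leaves), giving O(n^(log_8 68)).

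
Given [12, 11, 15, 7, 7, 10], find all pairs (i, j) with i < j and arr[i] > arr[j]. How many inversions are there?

Finding inversions in [12, 11, 15, 7, 7, 10]:

(0, 1): arr[0]=12 > arr[1]=11
(0, 3): arr[0]=12 > arr[3]=7
(0, 4): arr[0]=12 > arr[4]=7
(0, 5): arr[0]=12 > arr[5]=10
(1, 3): arr[1]=11 > arr[3]=7
(1, 4): arr[1]=11 > arr[4]=7
(1, 5): arr[1]=11 > arr[5]=10
(2, 3): arr[2]=15 > arr[3]=7
(2, 4): arr[2]=15 > arr[4]=7
(2, 5): arr[2]=15 > arr[5]=10

Total inversions: 10

The array has 10 inversion(s): (0,1), (0,3), (0,4), (0,5), (1,3), (1,4), (1,5), (2,3), (2,4), (2,5). Each pair (i,j) satisfies i < j and arr[i] > arr[j].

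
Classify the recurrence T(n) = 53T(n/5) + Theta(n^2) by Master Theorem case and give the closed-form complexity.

Master Theorem for T(n) = 53T(n/5) + O(n^2):

a = 53, b = 5, c = 2
log_b(a) = log_5(53) = 2.4669

Case 1: c = 2 < log_5(53) = 2.4669
T(n) = O(n^(log_5 53))

For T(n) = 53T(n/5) + O(n^2): log_5(53) = 2.4669. This is Case 1 of the Master Theorem (c < log_b(a), work dominated by leaves), giving O(n^(log_5 53)).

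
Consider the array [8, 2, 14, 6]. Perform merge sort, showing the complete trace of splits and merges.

Merge sort trace:

Split: [8, 2, 14, 6] -> [8, 2] and [14, 6]
  Split: [8, 2] -> [8] and [2]
  Merge: [8] + [2] -> [2, 8]
  Split: [14, 6] -> [14] and [6]
  Merge: [14] + [6] -> [6, 14]
Merge: [2, 8] + [6, 14] -> [2, 6, 8, 14]

Final sorted array: [2, 6, 8, 14]

The merge sort proceeds by recursively splitting the array and merging sorted halves.
After all merges, the sorted array is [2, 6, 8, 14].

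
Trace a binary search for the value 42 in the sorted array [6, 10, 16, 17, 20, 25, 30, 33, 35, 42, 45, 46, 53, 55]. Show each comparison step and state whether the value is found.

Binary search for 42 in [6, 10, 16, 17, 20, 25, 30, 33, 35, 42, 45, 46, 53, 55]:

lo=0, hi=13, mid=6, arr[mid]=30 -> 30 < 42, search right half
lo=7, hi=13, mid=10, arr[mid]=45 -> 45 > 42, search left half
lo=7, hi=9, mid=8, arr[mid]=35 -> 35 < 42, search right half
lo=9, hi=9, mid=9, arr[mid]=42 -> Found target at index 9!

Binary search finds 42 at index 9 after 4 comparisons. The search repeatedly halves the search space by comparing with the middle element.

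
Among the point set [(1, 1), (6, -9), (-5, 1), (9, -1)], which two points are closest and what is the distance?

Computing all pairwise distances among 4 points:

d((1, 1), (6, -9)) = 11.1803
d((1, 1), (-5, 1)) = 6.0 <-- minimum
d((1, 1), (9, -1)) = 8.2462
d((6, -9), (-5, 1)) = 14.8661
d((6, -9), (9, -1)) = 8.544
d((-5, 1), (9, -1)) = 14.1421

Closest pair: (1, 1) and (-5, 1) with distance 6.0

The closest pair is (1, 1) and (-5, 1) with Euclidean distance 6.0. For 4 points, brute-force pairwise comparison is shown above. For large n, the divide-and-conquer algorithm (sort by x, recurse on halves, check the dividing strip) achieves O(n log n).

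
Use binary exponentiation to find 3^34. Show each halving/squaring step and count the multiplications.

Computing 3^34 by squaring (build up from 3^1; each line after the first costs one multiplication):

3^1 = 3
3^2 = (3^1)^2 = 3^2 = 9
3^4 = (3^2)^2 = 9^2 = 81
3^8 = (3^4)^2 = 81^2 = 6561
3^16 = (3^8)^2 = 6561^2 = 43046721
3^17 = 3 * 3^16 = 3 * 43046721 = 129140163
3^34 = (3^17)^2 = 129140163^2 = 16677181699666569

Result: 16677181699666569
Multiplications needed: 6 (6 lines after 3^1)

3^34 = 16677181699666569. Using exponentiation by squaring, this requires 6 multiplications. The key idea: if the exponent is even, square the half-power; if odd, multiply by the base once.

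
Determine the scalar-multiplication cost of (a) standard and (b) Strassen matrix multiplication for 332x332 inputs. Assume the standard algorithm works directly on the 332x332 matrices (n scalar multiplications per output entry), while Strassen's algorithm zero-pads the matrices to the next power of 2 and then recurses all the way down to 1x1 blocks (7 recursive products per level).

Matrix multiplication for 332x332 matrices:

Strassen's algorithm requires power-of-2 dimensions. Pad 332x332 to 512x512 (next power of 2).

Standard algorithm: 332^3 = 36594368 multiplications
Strassen's algorithm: 7^(log2(512)) = 7^9 = 40353607 multiplications
Difference: 36594368 - 40353607 = -3759239 (Strassen uses MORE here due to padding overhead — for small or just-over-power-of-2 n, padding can outweigh the per-level savings)

Standard: 36594368 multiplications (332^3). Strassen: 40353607 multiplications (7^9, after padding to 512x512). Strassen reduces 8 recursive multiplications to 7 at each level.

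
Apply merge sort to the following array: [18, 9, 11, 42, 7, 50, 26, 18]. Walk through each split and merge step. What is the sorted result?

Merge sort trace:

Split: [18, 9, 11, 42, 7, 50, 26, 18] -> [18, 9, 11, 42] and [7, 50, 26, 18]
  Split: [18, 9, 11, 42] -> [18, 9] and [11, 42]
    Split: [18, 9] -> [18] and [9]
    Merge: [18] + [9] -> [9, 18]
    Split: [11, 42] -> [11] and [42]
    Merge: [11] + [42] -> [11, 42]
  Merge: [9, 18] + [11, 42] -> [9, 11, 18, 42]
  Split: [7, 50, 26, 18] -> [7, 50] and [26, 18]
    Split: [7, 50] -> [7] and [50]
    Merge: [7] + [50] -> [7, 50]
    Split: [26, 18] -> [26] and [18]
    Merge: [26] + [18] -> [18, 26]
  Merge: [7, 50] + [18, 26] -> [7, 18, 26, 50]
Merge: [9, 11, 18, 42] + [7, 18, 26, 50] -> [7, 9, 11, 18, 18, 26, 42, 50]

Final sorted array: [7, 9, 11, 18, 18, 26, 42, 50]

The merge sort proceeds by recursively splitting the array and merging sorted halves.
After all merges, the sorted array is [7, 9, 11, 18, 18, 26, 42, 50].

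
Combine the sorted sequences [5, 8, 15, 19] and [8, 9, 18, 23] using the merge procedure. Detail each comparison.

Merging process:

Compare 5 vs 8: take 5 from left. Merged: [5]
Compare 8 vs 8: take 8 from left. Merged: [5, 8]
Compare 15 vs 8: take 8 from right. Merged: [5, 8, 8]
Compare 15 vs 9: take 9 from right. Merged: [5, 8, 8, 9]
Compare 15 vs 18: take 15 from left. Merged: [5, 8, 8, 9, 15]
Compare 19 vs 18: take 18 from right. Merged: [5, 8, 8, 9, 15, 18]
Compare 19 vs 23: take 19 from left. Merged: [5, 8, 8, 9, 15, 18, 19]
Append remaining from right: [23]. Merged: [5, 8, 8, 9, 15, 18, 19, 23]

Final merged array: [5, 8, 8, 9, 15, 18, 19, 23]
Total comparisons: 7

The merged array is [5, 8, 8, 9, 15, 18, 19, 23], requiring 7 comparisons. The merge step runs in O(n) time where n is the total number of elements.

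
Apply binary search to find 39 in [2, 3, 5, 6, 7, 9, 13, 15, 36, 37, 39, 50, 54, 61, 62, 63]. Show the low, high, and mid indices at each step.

Binary search for 39 in [2, 3, 5, 6, 7, 9, 13, 15, 36, 37, 39, 50, 54, 61, 62, 63]:

lo=0, hi=15, mid=7, arr[mid]=15 -> 15 < 39, search right half
lo=8, hi=15, mid=11, arr[mid]=50 -> 50 > 39, search left half
lo=8, hi=10, mid=9, arr[mid]=37 -> 37 < 39, search right half
lo=10, hi=10, mid=10, arr[mid]=39 -> Found target at index 10!

Binary search finds 39 at index 10 after 4 comparisons. The search repeatedly halves the search space by comparing with the middle element.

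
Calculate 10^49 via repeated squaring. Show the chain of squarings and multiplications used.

Computing 10^49 by squaring (build up from 10^1; each line after the first costs one multiplication):

10^1 = 10
10^2 = (10^1)^2 = 10^2 = 100
10^3 = 10 * 10^2 = 10 * 100 = 1000
10^6 = (10^3)^2 = 1000^2 = 1000000
10^12 = (10^6)^2 = 1000000^2 = 1000000000000
10^24 = (10^12)^2 = 1000000000000^2 = 1000000000000000000000000
10^48 = (10^24)^2 = 1000000000000000000000000^2 = 1000000000000000000000000000000000000000000000000
10^49 = 10 * 10^48 = 10 * 1000000000000000000000000000000000000000000000000 = 10000000000000000000000000000000000000000000000000

Result: 10000000000000000000000000000000000000000000000000
Multiplications needed: 7 (7 lines after 10^1)

10^49 = 10000000000000000000000000000000000000000000000000. Using exponentiation by squaring, this requires 7 multiplications. The key idea: if the exponent is even, square the half-power; if odd, multiply by the base once.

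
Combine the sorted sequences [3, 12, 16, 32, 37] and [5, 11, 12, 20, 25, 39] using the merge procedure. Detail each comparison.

Merging process:

Compare 3 vs 5: take 3 from left. Merged: [3]
Compare 12 vs 5: take 5 from right. Merged: [3, 5]
Compare 12 vs 11: take 11 from right. Merged: [3, 5, 11]
Compare 12 vs 12: take 12 from left. Merged: [3, 5, 11, 12]
Compare 16 vs 12: take 12 from right. Merged: [3, 5, 11, 12, 12]
Compare 16 vs 20: take 16 from left. Merged: [3, 5, 11, 12, 12, 16]
Compare 32 vs 20: take 20 from right. Merged: [3, 5, 11, 12, 12, 16, 20]
Compare 32 vs 25: take 25 from right. Merged: [3, 5, 11, 12, 12, 16, 20, 25]
Compare 32 vs 39: take 32 from left. Merged: [3, 5, 11, 12, 12, 16, 20, 25, 32]
Compare 37 vs 39: take 37 from left. Merged: [3, 5, 11, 12, 12, 16, 20, 25, 32, 37]
Append remaining from right: [39]. Merged: [3, 5, 11, 12, 12, 16, 20, 25, 32, 37, 39]

Final merged array: [3, 5, 11, 12, 12, 16, 20, 25, 32, 37, 39]
Total comparisons: 10

The merged array is [3, 5, 11, 12, 12, 16, 20, 25, 32, 37, 39], requiring 10 comparisons. The merge step runs in O(n) time where n is the total number of elements.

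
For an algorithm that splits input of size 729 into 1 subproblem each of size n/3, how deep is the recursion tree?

For divide and conquer with division factor 3:

Problem sizes at each level:
Level 0: 729
Level 1: 243
Level 2: 81
Level 3: 27
Level 4: 9
Level 5: 3
Level 6: 1

The root is level 0 and the size-1 base case is level 6 (the tree spans levels 0 through 6, i.e. 7 levels counting the root), so the depth is the number of divisions: log_3(729) = 6

The recursion tree depth is log_3(729) = 6. At each level, the problem size is divided by 3, so it takes 6 divisions to reduce to a base case of size 1. The algorithm makes 1 recursive call at each level.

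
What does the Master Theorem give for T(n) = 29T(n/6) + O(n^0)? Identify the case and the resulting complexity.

Master Theorem for T(n) = 29T(n/6) + O(n^0):

a = 29, b = 6, c = 0
log_b(a) = log_6(29) = 1.8793

Case 1: c = 0 < log_6(29) = 1.8793
T(n) = O(n^(log_6 29))

For T(n) = 29T(n/6) + O(n^0): log_6(29) = 1.8793. This is Case 1 of the Master Theorem (c < log_b(a), work dominated by leaves), giving O(n^(log_6 29)).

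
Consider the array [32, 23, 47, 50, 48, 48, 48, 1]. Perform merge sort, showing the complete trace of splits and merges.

Merge sort trace:

Split: [32, 23, 47, 50, 48, 48, 48, 1] -> [32, 23, 47, 50] and [48, 48, 48, 1]
  Split: [32, 23, 47, 50] -> [32, 23] and [47, 50]
    Split: [32, 23] -> [32] and [23]
    Merge: [32] + [23] -> [23, 32]
    Split: [47, 50] -> [47] and [50]
    Merge: [47] + [50] -> [47, 50]
  Merge: [23, 32] + [47, 50] -> [23, 32, 47, 50]
  Split: [48, 48, 48, 1] -> [48, 48] and [48, 1]
    Split: [48, 48] -> [48] and [48]
    Merge: [48] + [48] -> [48, 48]
    Split: [48, 1] -> [48] and [1]
    Merge: [48] + [1] -> [1, 48]
  Merge: [48, 48] + [1, 48] -> [1, 48, 48, 48]
Merge: [23, 32, 47, 50] + [1, 48, 48, 48] -> [1, 23, 32, 47, 48, 48, 48, 50]

Final sorted array: [1, 23, 32, 47, 48, 48, 48, 50]

The merge sort proceeds by recursively splitting the array and merging sorted halves.
After all merges, the sorted array is [1, 23, 32, 47, 48, 48, 48, 50].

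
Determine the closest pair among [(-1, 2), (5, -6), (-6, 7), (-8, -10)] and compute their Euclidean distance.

Computing all pairwise distances among 4 points:

d((-1, 2), (5, -6)) = 10.0
d((-1, 2), (-6, 7)) = 7.0711 <-- minimum
d((-1, 2), (-8, -10)) = 13.8924
d((5, -6), (-6, 7)) = 17.0294
d((5, -6), (-8, -10)) = 13.6015
d((-6, 7), (-8, -10)) = 17.1172

Closest pair: (-1, 2) and (-6, 7) with distance 7.0711

The closest pair is (-1, 2) and (-6, 7) with Euclidean distance 7.0711. For 4 points, brute-force pairwise comparison is shown above. For large n, the divide-and-conquer algorithm (sort by x, recurse on halves, check the dividing strip) achieves O(n log n).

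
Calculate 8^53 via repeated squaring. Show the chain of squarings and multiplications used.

Computing 8^53 by squaring (build up from 8^1; each line after the first costs one multiplication):

8^1 = 8
8^2 = (8^1)^2 = 8^2 = 64
8^3 = 8 * 8^2 = 8 * 64 = 512
8^6 = (8^3)^2 = 512^2 = 262144
8^12 = (8^6)^2 = 262144^2 = 68719476736
8^13 = 8 * 8^12 = 8 * 68719476736 = 549755813888
8^26 = (8^13)^2 = 549755813888^2 = 302231454903657293676544
8^52 = (8^26)^2 = 302231454903657293676544^2 = 91343852333181432387730302044767688728495783936
8^53 = 8 * 8^52 = 8 * 91343852333181432387730302044767688728495783936 = 730750818665451459101842416358141509827966271488

Result: 730750818665451459101842416358141509827966271488
Multiplications needed: 8 (8 lines after 8^1)

8^53 = 730750818665451459101842416358141509827966271488. Using exponentiation by squaring, this requires 8 multiplications. The key idea: if the exponent is even, square the half-power; if odd, multiply by the base once.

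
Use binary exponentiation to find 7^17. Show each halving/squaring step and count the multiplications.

Computing 7^17 by squaring (build up from 7^1; each line after the first costs one multiplication):

7^1 = 7
7^2 = (7^1)^2 = 7^2 = 49
7^4 = (7^2)^2 = 49^2 = 2401
7^8 = (7^4)^2 = 2401^2 = 5764801
7^16 = (7^8)^2 = 5764801^2 = 33232930569601
7^17 = 7 * 7^16 = 7 * 33232930569601 = 232630513987207

Result: 232630513987207
Multiplications needed: 5 (5 lines after 7^1)

7^17 = 232630513987207. Using exponentiation by squaring, this requires 5 multiplications. The key idea: if the exponent is even, square the half-power; if odd, multiply by the base once.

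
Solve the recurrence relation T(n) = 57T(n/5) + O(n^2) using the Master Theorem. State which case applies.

Master Theorem for T(n) = 57T(n/5) + O(n^2):

a = 57, b = 5, c = 2
log_b(a) = log_5(57) = 2.5121

Case 1: c = 2 < log_5(57) = 2.5121
T(n) = O(n^(log_5 57))

For T(n) = 57T(n/5) + O(n^2): log_5(57) = 2.5121. This is Case 1 of the Master Theorem (c < log_b(a), work dominated by leaves), giving O(n^(log_5 57)).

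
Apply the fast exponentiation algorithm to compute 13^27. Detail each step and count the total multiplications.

Computing 13^27 by squaring (build up from 13^1; each line after the first costs one multiplication):

13^1 = 13
13^2 = (13^1)^2 = 13^2 = 169
13^3 = 13 * 13^2 = 13 * 169 = 2197
13^6 = (13^3)^2 = 2197^2 = 4826809
13^12 = (13^6)^2 = 4826809^2 = 23298085122481
13^13 = 13 * 13^12 = 13 * 23298085122481 = 302875106592253
13^26 = (13^13)^2 = 302875106592253^2 = 91733330193268616658399616009
13^27 = 13 * 13^26 = 13 * 91733330193268616658399616009 = 1192533292512492016559195008117

Result: 1192533292512492016559195008117
Multiplications needed: 7 (7 lines after 13^1)

13^27 = 1192533292512492016559195008117. Using exponentiation by squaring, this requires 7 multiplications. The key idea: if the exponent is even, square the half-power; if odd, multiply by the base once.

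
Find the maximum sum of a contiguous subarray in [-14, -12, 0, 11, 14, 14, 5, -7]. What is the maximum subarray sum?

Using Kadane's algorithm on [-14, -12, 0, 11, 14, 14, 5, -7]:

Scanning through the array:
Position 1 (value -12): max_ending_here = -12, max_so_far = -12
Position 2 (value 0): max_ending_here = 0, max_so_far = 0
Position 3 (value 11): max_ending_here = 11, max_so_far = 11
Position 4 (value 14): max_ending_here = 25, max_so_far = 25
Position 5 (value 14): max_ending_here = 39, max_so_far = 39
Position 6 (value 5): max_ending_here = 44, max_so_far = 44
Position 7 (value -7): max_ending_here = 37, max_so_far = 44

Maximum subarray: [0, 11, 14, 14, 5]
Maximum sum: 44

The maximum subarray is [0, 11, 14, 14, 5] with sum 44. This subarray runs from index 2 to index 6.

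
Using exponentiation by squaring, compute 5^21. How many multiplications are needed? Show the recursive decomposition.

Computing 5^21 by squaring (build up from 5^1; each line after the first costs one multiplication):

5^1 = 5
5^2 = (5^1)^2 = 5^2 = 25
5^4 = (5^2)^2 = 25^2 = 625
5^5 = 5 * 5^4 = 5 * 625 = 3125
5^10 = (5^5)^2 = 3125^2 = 9765625
5^20 = (5^10)^2 = 9765625^2 = 95367431640625
5^21 = 5 * 5^20 = 5 * 95367431640625 = 476837158203125

Result: 476837158203125
Multiplications needed: 6 (6 lines after 5^1)

5^21 = 476837158203125. Using exponentiation by squaring, this requires 6 multiplications. The key idea: if the exponent is even, square the half-power; if odd, multiply by the base once.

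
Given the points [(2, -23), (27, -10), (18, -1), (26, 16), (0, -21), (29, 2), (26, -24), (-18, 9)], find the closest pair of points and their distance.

Computing all pairwise distances among 8 points:

d((2, -23), (27, -10)) = 28.178
d((2, -23), (18, -1)) = 27.2029
d((2, -23), (26, 16)) = 45.793
d((2, -23), (0, -21)) = 2.8284 <-- minimum
d((2, -23), (29, 2)) = 36.7967
d((2, -23), (26, -24)) = 24.0208
d((2, -23), (-18, 9)) = 37.7359
d((27, -10), (18, -1)) = 12.7279
d((27, -10), (26, 16)) = 26.0192
d((27, -10), (0, -21)) = 29.1548
d((27, -10), (29, 2)) = 12.1655
d((27, -10), (26, -24)) = 14.0357
d((27, -10), (-18, 9)) = 48.8467
d((18, -1), (26, 16)) = 18.7883
d((18, -1), (0, -21)) = 26.9072
d((18, -1), (29, 2)) = 11.4018
d((18, -1), (26, -24)) = 24.3516
d((18, -1), (-18, 9)) = 37.3631
d((26, 16), (0, -21)) = 45.2217
d((26, 16), (29, 2)) = 14.3178
d((26, 16), (26, -24)) = 40.0
d((26, 16), (-18, 9)) = 44.5533
d((0, -21), (29, 2)) = 37.0135
d((0, -21), (26, -24)) = 26.1725
d((0, -21), (-18, 9)) = 34.9857
d((29, 2), (26, -24)) = 26.1725
d((29, 2), (-18, 9)) = 47.5184
d((26, -24), (-18, 9)) = 55.0

Closest pair: (2, -23) and (0, -21) with distance 2.8284

The closest pair is (2, -23) and (0, -21) with Euclidean distance 2.8284. For 8 points, brute-force pairwise comparison is shown above. For large n, the divide-and-conquer algorithm (sort by x, recurse on halves, check the dividing strip) achieves O(n log n).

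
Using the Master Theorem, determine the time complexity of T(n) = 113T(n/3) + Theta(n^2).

Master Theorem for T(n) = 113T(n/3) + O(n^2):

a = 113, b = 3, c = 2
log_b(a) = log_3(113) = 4.3031

Case 1: c = 2 < log_3(113) = 4.3031
T(n) = O(n^(log_3 113))

For T(n) = 113T(n/3) + O(n^2): log_3(113) = 4.3031. This is Case 1 of the Master Theorem (c < log_b(a), work dominated by leaves), giving O(n^(log_3 113)).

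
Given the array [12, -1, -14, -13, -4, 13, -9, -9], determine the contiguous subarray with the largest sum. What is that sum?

Using Kadane's algorithm on [12, -1, -14, -13, -4, 13, -9, -9]:

Scanning through the array:
Position 1 (value -1): max_ending_here = 11, max_so_far = 12
Position 2 (value -14): max_ending_here = -3, max_so_far = 12
Position 3 (value -13): max_ending_here = -13, max_so_far = 12
Position 4 (value -4): max_ending_here = -4, max_so_far = 12
Position 5 (value 13): max_ending_here = 13, max_so_far = 13
Position 6 (value -9): max_ending_here = 4, max_so_far = 13
Position 7 (value -9): max_ending_here = -5, max_so_far = 13

Maximum subarray: [13]
Maximum sum: 13

The maximum subarray is [13] with sum 13. This subarray runs from index 5 to index 5.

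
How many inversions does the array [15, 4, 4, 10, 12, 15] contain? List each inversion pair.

Finding inversions in [15, 4, 4, 10, 12, 15]:

(0, 1): arr[0]=15 > arr[1]=4
(0, 2): arr[0]=15 > arr[2]=4
(0, 3): arr[0]=15 > arr[3]=10
(0, 4): arr[0]=15 > arr[4]=12

Total inversions: 4

The array has 4 inversion(s): (0,1), (0,2), (0,3), (0,4). Each pair (i,j) satisfies i < j and arr[i] > arr[j].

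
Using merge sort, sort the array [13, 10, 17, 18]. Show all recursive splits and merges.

Merge sort trace:

Split: [13, 10, 17, 18] -> [13, 10] and [17, 18]
  Split: [13, 10] -> [13] and [10]
  Merge: [13] + [10] -> [10, 13]
  Split: [17, 18] -> [17] and [18]
  Merge: [17] + [18] -> [17, 18]
Merge: [10, 13] + [17, 18] -> [10, 13, 17, 18]

Final sorted array: [10, 13, 17, 18]

The merge sort proceeds by recursively splitting the array and merging sorted halves.
After all merges, the sorted array is [10, 13, 17, 18].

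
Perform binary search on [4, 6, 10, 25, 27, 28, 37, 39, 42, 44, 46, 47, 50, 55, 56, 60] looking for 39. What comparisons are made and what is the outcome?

Binary search for 39 in [4, 6, 10, 25, 27, 28, 37, 39, 42, 44, 46, 47, 50, 55, 56, 60]:

lo=0, hi=15, mid=7, arr[mid]=39 -> Found target at index 7!

Binary search finds 39 at index 7 after 1 comparisons. The search repeatedly halves the search space by comparing with the middle element.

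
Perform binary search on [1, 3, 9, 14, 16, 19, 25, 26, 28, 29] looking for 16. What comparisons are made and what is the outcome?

Binary search for 16 in [1, 3, 9, 14, 16, 19, 25, 26, 28, 29]:

lo=0, hi=9, mid=4, arr[mid]=16 -> Found target at index 4!

Binary search finds 16 at index 4 after 1 comparisons. The search repeatedly halves the search space by comparing with the middle element.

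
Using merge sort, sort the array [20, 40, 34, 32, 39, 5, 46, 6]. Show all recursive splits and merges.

Merge sort trace:

Split: [20, 40, 34, 32, 39, 5, 46, 6] -> [20, 40, 34, 32] and [39, 5, 46, 6]
  Split: [20, 40, 34, 32] -> [20, 40] and [34, 32]
    Split: [20, 40] -> [20] and [40]
    Merge: [20] + [40] -> [20, 40]
    Split: [34, 32] -> [34] and [32]
    Merge: [34] + [32] -> [32, 34]
  Merge: [20, 40] + [32, 34] -> [20, 32, 34, 40]
  Split: [39, 5, 46, 6] -> [39, 5] and [46, 6]
    Split: [39, 5] -> [39] and [5]
    Merge: [39] + [5] -> [5, 39]
    Split: [46, 6] -> [46] and [6]
    Merge: [46] + [6] -> [6, 46]
  Merge: [5, 39] + [6, 46] -> [5, 6, 39, 46]
Merge: [20, 32, 34, 40] + [5, 6, 39, 46] -> [5, 6, 20, 32, 34, 39, 40, 46]

Final sorted array: [5, 6, 20, 32, 34, 39, 40, 46]

The merge sort proceeds by recursively splitting the array and merging sorted halves.
After all merges, the sorted array is [5, 6, 20, 32, 34, 39, 40, 46].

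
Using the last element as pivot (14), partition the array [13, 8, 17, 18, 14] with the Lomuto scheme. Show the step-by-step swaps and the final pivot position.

Lomuto partition with pivot = 14:

Initial array: [13, 8, 17, 18, 14]

arr[0]=13 <= 14: swap with position 0, array becomes [13, 8, 17, 18, 14]
arr[1]=8 <= 14: swap with position 1, array becomes [13, 8, 17, 18, 14]
arr[2]=17 > 14: no swap
arr[3]=18 > 14: no swap

Place pivot at position 2: [13, 8, 14, 18, 17]
Pivot position: 2

After partitioning with pivot 14, the array becomes [13, 8, 14, 18, 17]. The pivot is placed at index 2. All elements to the left of the pivot are <= 14, and all elements to the right are > 14.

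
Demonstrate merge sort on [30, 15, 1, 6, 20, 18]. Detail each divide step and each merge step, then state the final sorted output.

Merge sort trace:

Split: [30, 15, 1, 6, 20, 18] -> [30, 15, 1] and [6, 20, 18]
  Split: [30, 15, 1] -> [30] and [15, 1]
    Split: [15, 1] -> [15] and [1]
    Merge: [15] + [1] -> [1, 15]
  Merge: [30] + [1, 15] -> [1, 15, 30]
  Split: [6, 20, 18] -> [6] and [20, 18]
    Split: [20, 18] -> [20] and [18]
    Merge: [20] + [18] -> [18, 20]
  Merge: [6] + [18, 20] -> [6, 18, 20]
Merge: [1, 15, 30] + [6, 18, 20] -> [1, 6, 15, 18, 20, 30]

Final sorted array: [1, 6, 15, 18, 20, 30]

The merge sort proceeds by recursively splitting the array and merging sorted halves.
After all merges, the sorted array is [1, 6, 15, 18, 20, 30].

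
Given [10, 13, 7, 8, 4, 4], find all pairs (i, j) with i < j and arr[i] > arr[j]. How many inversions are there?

Finding inversions in [10, 13, 7, 8, 4, 4]:

(0, 2): arr[0]=10 > arr[2]=7
(0, 3): arr[0]=10 > arr[3]=8
(0, 4): arr[0]=10 > arr[4]=4
(0, 5): arr[0]=10 > arr[5]=4
(1, 2): arr[1]=13 > arr[2]=7
(1, 3): arr[1]=13 > arr[3]=8
(1, 4): arr[1]=13 > arr[4]=4
(1, 5): arr[1]=13 > arr[5]=4
(2, 4): arr[2]=7 > arr[4]=4
(2, 5): arr[2]=7 > arr[5]=4
(3, 4): arr[3]=8 > arr[4]=4
(3, 5): arr[3]=8 > arr[5]=4

Total inversions: 12

The array has 12 inversion(s): (0,2), (0,3), (0,4), (0,5), (1,2), (1,3), (1,4), (1,5), (2,4), (2,5), (3,4), (3,5). Each pair (i,j) satisfies i < j and arr[i] > arr[j].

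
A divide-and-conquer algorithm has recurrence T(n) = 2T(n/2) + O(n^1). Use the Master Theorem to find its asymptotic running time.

Master Theorem for T(n) = 2T(n/2) + O(n^1):

a = 2, b = 2, c = 1
log_b(a) = log_2(2) = 1.0000

Case 2: c = 1 = log_2(2) = 1.0000
T(n) = O(n^1 log n) = O(n log n)

For T(n) = 2T(n/2) + O(n^1): log_2(2) = 1.0000. This is Case 2 of the Master Theorem (c = log_b(a), equal work at all levels), giving O(n log n).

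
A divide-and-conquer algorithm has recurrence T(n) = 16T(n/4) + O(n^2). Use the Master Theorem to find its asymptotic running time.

Master Theorem for T(n) = 16T(n/4) + O(n^2):

a = 16, b = 4, c = 2
log_b(a) = log_4(16) = 2.0000

Case 2: c = 2 = log_4(16) = 2.0000
T(n) = O(n^2 log n) = O(n^2 log n)

For T(n) = 16T(n/4) + O(n^2): log_4(16) = 2.0000. This is Case 2 of the Master Theorem (c = log_b(a), equal work at all levels), giving O(n^2 log n).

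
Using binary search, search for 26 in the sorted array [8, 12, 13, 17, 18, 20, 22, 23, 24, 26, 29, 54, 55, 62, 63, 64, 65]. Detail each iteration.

Binary search for 26 in [8, 12, 13, 17, 18, 20, 22, 23, 24, 26, 29, 54, 55, 62, 63, 64, 65]:

lo=0, hi=16, mid=8, arr[mid]=24 -> 24 < 26, search right half
lo=9, hi=16, mid=12, arr[mid]=55 -> 55 > 26, search left half
lo=9, hi=11, mid=10, arr[mid]=29 -> 29 > 26, search left half
lo=9, hi=9, mid=9, arr[mid]=26 -> Found target at index 9!

Binary search finds 26 at index 9 after 4 comparisons. The search repeatedly halves the search space by comparing with the middle element.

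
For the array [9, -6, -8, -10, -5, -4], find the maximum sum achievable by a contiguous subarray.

Using Kadane's algorithm on [9, -6, -8, -10, -5, -4]:

Scanning through the array:
Position 1 (value -6): max_ending_here = 3, max_so_far = 9
Position 2 (value -8): max_ending_here = -5, max_so_far = 9
Position 3 (value -10): max_ending_here = -10, max_so_far = 9
Position 4 (value -5): max_ending_here = -5, max_so_far = 9
Position 5 (value -4): max_ending_here = -4, max_so_far = 9

Maximum subarray: [9]
Maximum sum: 9

The maximum subarray is [9] with sum 9. This subarray runs from index 0 to index 0.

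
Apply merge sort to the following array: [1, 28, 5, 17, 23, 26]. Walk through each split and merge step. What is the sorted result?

Merge sort trace:

Split: [1, 28, 5, 17, 23, 26] -> [1, 28, 5] and [17, 23, 26]
  Split: [1, 28, 5] -> [1] and [28, 5]
    Split: [28, 5] -> [28] and [5]
    Merge: [28] + [5] -> [5, 28]
  Merge: [1] + [5, 28] -> [1, 5, 28]
  Split: [17, 23, 26] -> [17] and [23, 26]
    Split: [23, 26] -> [23] and [26]
    Merge: [23] + [26] -> [23, 26]
  Merge: [17] + [23, 26] -> [17, 23, 26]
Merge: [1, 5, 28] + [17, 23, 26] -> [1, 5, 17, 23, 26, 28]

Final sorted array: [1, 5, 17, 23, 26, 28]

The merge sort proceeds by recursively splitting the array and merging sorted halves.
After all merges, the sorted array is [1, 5, 17, 23, 26, 28].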